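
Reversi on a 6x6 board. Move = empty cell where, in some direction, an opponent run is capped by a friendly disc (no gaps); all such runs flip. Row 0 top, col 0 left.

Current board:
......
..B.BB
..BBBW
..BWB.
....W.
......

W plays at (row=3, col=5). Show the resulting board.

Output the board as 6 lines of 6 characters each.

Answer: ......
..B.BB
..BBBW
..BWWW
....W.
......

Derivation:
Place W at (3,5); scan 8 dirs for brackets.
Dir NW: opp run (2,4), next='.' -> no flip
Dir N: first cell 'W' (not opp) -> no flip
Dir NE: edge -> no flip
Dir W: opp run (3,4) capped by W -> flip
Dir E: edge -> no flip
Dir SW: first cell 'W' (not opp) -> no flip
Dir S: first cell '.' (not opp) -> no flip
Dir SE: edge -> no flip
All flips: (3,4)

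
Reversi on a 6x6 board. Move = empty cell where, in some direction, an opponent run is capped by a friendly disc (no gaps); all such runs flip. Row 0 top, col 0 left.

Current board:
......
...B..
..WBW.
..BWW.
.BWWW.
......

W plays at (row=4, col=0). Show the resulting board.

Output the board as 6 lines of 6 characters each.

Answer: ......
...B..
..WBW.
..BWW.
WWWWW.
......

Derivation:
Place W at (4,0); scan 8 dirs for brackets.
Dir NW: edge -> no flip
Dir N: first cell '.' (not opp) -> no flip
Dir NE: first cell '.' (not opp) -> no flip
Dir W: edge -> no flip
Dir E: opp run (4,1) capped by W -> flip
Dir SW: edge -> no flip
Dir S: first cell '.' (not opp) -> no flip
Dir SE: first cell '.' (not opp) -> no flip
All flips: (4,1)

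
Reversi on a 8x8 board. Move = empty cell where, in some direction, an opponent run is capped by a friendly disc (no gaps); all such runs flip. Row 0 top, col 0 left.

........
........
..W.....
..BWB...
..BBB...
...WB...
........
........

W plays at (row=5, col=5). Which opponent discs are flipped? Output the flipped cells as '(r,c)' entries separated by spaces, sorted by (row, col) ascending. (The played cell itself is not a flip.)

Answer: (4,4) (5,4)

Derivation:
Dir NW: opp run (4,4) capped by W -> flip
Dir N: first cell '.' (not opp) -> no flip
Dir NE: first cell '.' (not opp) -> no flip
Dir W: opp run (5,4) capped by W -> flip
Dir E: first cell '.' (not opp) -> no flip
Dir SW: first cell '.' (not opp) -> no flip
Dir S: first cell '.' (not opp) -> no flip
Dir SE: first cell '.' (not opp) -> no flip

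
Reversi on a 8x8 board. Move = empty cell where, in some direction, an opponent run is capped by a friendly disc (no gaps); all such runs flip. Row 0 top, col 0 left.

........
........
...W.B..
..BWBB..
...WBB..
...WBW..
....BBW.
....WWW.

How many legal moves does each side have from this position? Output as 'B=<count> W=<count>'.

-- B to move --
(1,2): flips 1 -> legal
(1,3): no bracket -> illegal
(1,4): flips 1 -> legal
(2,2): flips 1 -> legal
(2,4): no bracket -> illegal
(4,2): flips 2 -> legal
(4,6): flips 1 -> legal
(5,2): flips 2 -> legal
(5,6): flips 1 -> legal
(5,7): no bracket -> illegal
(6,2): flips 1 -> legal
(6,3): no bracket -> illegal
(6,7): flips 1 -> legal
(7,3): no bracket -> illegal
(7,7): flips 2 -> legal
B mobility = 10
-- W to move --
(1,4): no bracket -> illegal
(1,5): flips 3 -> legal
(1,6): flips 2 -> legal
(2,1): flips 1 -> legal
(2,2): no bracket -> illegal
(2,4): flips 4 -> legal
(2,6): flips 2 -> legal
(3,1): flips 1 -> legal
(3,6): flips 2 -> legal
(4,1): flips 1 -> legal
(4,2): no bracket -> illegal
(4,6): flips 2 -> legal
(5,6): flips 3 -> legal
(6,3): flips 2 -> legal
(7,3): flips 1 -> legal
W mobility = 12

Answer: B=10 W=12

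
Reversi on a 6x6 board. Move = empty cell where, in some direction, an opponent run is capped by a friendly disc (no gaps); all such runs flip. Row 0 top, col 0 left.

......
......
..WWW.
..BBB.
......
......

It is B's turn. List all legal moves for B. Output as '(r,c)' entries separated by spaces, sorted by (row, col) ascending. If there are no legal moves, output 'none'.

(1,1): flips 1 -> legal
(1,2): flips 2 -> legal
(1,3): flips 1 -> legal
(1,4): flips 2 -> legal
(1,5): flips 1 -> legal
(2,1): no bracket -> illegal
(2,5): no bracket -> illegal
(3,1): no bracket -> illegal
(3,5): no bracket -> illegal

Answer: (1,1) (1,2) (1,3) (1,4) (1,5)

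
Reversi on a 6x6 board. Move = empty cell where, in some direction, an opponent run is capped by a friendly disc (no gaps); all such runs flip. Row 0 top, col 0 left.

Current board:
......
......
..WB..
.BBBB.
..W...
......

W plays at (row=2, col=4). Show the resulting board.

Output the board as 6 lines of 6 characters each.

Answer: ......
......
..WWW.
.BBWB.
..W...
......

Derivation:
Place W at (2,4); scan 8 dirs for brackets.
Dir NW: first cell '.' (not opp) -> no flip
Dir N: first cell '.' (not opp) -> no flip
Dir NE: first cell '.' (not opp) -> no flip
Dir W: opp run (2,3) capped by W -> flip
Dir E: first cell '.' (not opp) -> no flip
Dir SW: opp run (3,3) capped by W -> flip
Dir S: opp run (3,4), next='.' -> no flip
Dir SE: first cell '.' (not opp) -> no flip
All flips: (2,3) (3,3)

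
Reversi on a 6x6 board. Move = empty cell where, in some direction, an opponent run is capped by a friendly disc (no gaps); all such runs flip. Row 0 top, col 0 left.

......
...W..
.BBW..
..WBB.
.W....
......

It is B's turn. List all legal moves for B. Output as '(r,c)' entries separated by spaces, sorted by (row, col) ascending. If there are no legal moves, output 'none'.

(0,2): no bracket -> illegal
(0,3): flips 2 -> legal
(0,4): flips 1 -> legal
(1,2): flips 1 -> legal
(1,4): no bracket -> illegal
(2,4): flips 1 -> legal
(3,0): no bracket -> illegal
(3,1): flips 1 -> legal
(4,0): no bracket -> illegal
(4,2): flips 1 -> legal
(4,3): flips 1 -> legal
(5,0): no bracket -> illegal
(5,1): no bracket -> illegal
(5,2): no bracket -> illegal

Answer: (0,3) (0,4) (1,2) (2,4) (3,1) (4,2) (4,3)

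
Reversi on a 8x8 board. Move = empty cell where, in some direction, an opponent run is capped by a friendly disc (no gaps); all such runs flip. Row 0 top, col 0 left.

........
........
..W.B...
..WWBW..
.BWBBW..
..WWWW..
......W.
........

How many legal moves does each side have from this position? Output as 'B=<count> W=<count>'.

Answer: B=15 W=8

Derivation:
-- B to move --
(1,1): flips 2 -> legal
(1,2): no bracket -> illegal
(1,3): no bracket -> illegal
(2,1): flips 1 -> legal
(2,3): flips 2 -> legal
(2,5): no bracket -> illegal
(2,6): flips 1 -> legal
(3,1): flips 2 -> legal
(3,6): flips 1 -> legal
(4,6): flips 2 -> legal
(5,1): flips 2 -> legal
(5,6): flips 1 -> legal
(5,7): no bracket -> illegal
(6,1): flips 1 -> legal
(6,2): flips 1 -> legal
(6,3): flips 2 -> legal
(6,4): flips 1 -> legal
(6,5): flips 1 -> legal
(6,7): no bracket -> illegal
(7,5): no bracket -> illegal
(7,6): no bracket -> illegal
(7,7): flips 2 -> legal
B mobility = 15
-- W to move --
(1,3): flips 1 -> legal
(1,4): flips 3 -> legal
(1,5): flips 1 -> legal
(2,3): flips 1 -> legal
(2,5): flips 2 -> legal
(3,0): flips 1 -> legal
(3,1): no bracket -> illegal
(4,0): flips 1 -> legal
(5,0): flips 1 -> legal
(5,1): no bracket -> illegal
W mobility = 8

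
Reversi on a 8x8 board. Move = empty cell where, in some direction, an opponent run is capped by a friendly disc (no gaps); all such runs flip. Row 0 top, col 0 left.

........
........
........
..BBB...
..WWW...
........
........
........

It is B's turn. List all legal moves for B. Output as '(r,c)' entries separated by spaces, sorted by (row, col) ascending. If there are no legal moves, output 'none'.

Answer: (5,1) (5,2) (5,3) (5,4) (5,5)

Derivation:
(3,1): no bracket -> illegal
(3,5): no bracket -> illegal
(4,1): no bracket -> illegal
(4,5): no bracket -> illegal
(5,1): flips 1 -> legal
(5,2): flips 2 -> legal
(5,3): flips 1 -> legal
(5,4): flips 2 -> legal
(5,5): flips 1 -> legal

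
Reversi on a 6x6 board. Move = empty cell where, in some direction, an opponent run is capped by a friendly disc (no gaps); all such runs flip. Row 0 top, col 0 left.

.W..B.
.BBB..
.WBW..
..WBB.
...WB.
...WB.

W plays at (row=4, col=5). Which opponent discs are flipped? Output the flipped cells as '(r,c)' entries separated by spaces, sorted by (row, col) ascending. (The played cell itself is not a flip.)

Answer: (3,4) (4,4)

Derivation:
Dir NW: opp run (3,4) capped by W -> flip
Dir N: first cell '.' (not opp) -> no flip
Dir NE: edge -> no flip
Dir W: opp run (4,4) capped by W -> flip
Dir E: edge -> no flip
Dir SW: opp run (5,4), next=edge -> no flip
Dir S: first cell '.' (not opp) -> no flip
Dir SE: edge -> no flip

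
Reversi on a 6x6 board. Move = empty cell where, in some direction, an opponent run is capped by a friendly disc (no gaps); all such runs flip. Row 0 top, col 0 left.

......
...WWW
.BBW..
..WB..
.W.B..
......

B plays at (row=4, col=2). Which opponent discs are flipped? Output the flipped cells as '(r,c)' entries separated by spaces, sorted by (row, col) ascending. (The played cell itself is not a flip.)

Answer: (3,2)

Derivation:
Dir NW: first cell '.' (not opp) -> no flip
Dir N: opp run (3,2) capped by B -> flip
Dir NE: first cell 'B' (not opp) -> no flip
Dir W: opp run (4,1), next='.' -> no flip
Dir E: first cell 'B' (not opp) -> no flip
Dir SW: first cell '.' (not opp) -> no flip
Dir S: first cell '.' (not opp) -> no flip
Dir SE: first cell '.' (not opp) -> no flip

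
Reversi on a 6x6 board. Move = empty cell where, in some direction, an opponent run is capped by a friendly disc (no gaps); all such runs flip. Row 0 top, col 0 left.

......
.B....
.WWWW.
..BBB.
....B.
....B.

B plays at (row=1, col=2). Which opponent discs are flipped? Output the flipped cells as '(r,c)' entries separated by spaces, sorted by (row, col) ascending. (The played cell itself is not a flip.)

Dir NW: first cell '.' (not opp) -> no flip
Dir N: first cell '.' (not opp) -> no flip
Dir NE: first cell '.' (not opp) -> no flip
Dir W: first cell 'B' (not opp) -> no flip
Dir E: first cell '.' (not opp) -> no flip
Dir SW: opp run (2,1), next='.' -> no flip
Dir S: opp run (2,2) capped by B -> flip
Dir SE: opp run (2,3) capped by B -> flip

Answer: (2,2) (2,3)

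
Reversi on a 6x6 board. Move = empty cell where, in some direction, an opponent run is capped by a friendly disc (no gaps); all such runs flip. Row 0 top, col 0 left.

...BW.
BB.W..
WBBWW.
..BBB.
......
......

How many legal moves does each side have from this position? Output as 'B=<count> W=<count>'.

-- B to move --
(0,2): no bracket -> illegal
(0,5): flips 1 -> legal
(1,2): flips 1 -> legal
(1,4): flips 2 -> legal
(1,5): flips 1 -> legal
(2,5): flips 2 -> legal
(3,0): flips 1 -> legal
(3,1): no bracket -> illegal
(3,5): no bracket -> illegal
B mobility = 6
-- W to move --
(0,0): flips 1 -> legal
(0,1): no bracket -> illegal
(0,2): flips 2 -> legal
(1,2): no bracket -> illegal
(1,4): no bracket -> illegal
(2,5): no bracket -> illegal
(3,0): no bracket -> illegal
(3,1): flips 1 -> legal
(3,5): no bracket -> illegal
(4,1): flips 1 -> legal
(4,2): flips 1 -> legal
(4,3): flips 1 -> legal
(4,4): flips 1 -> legal
(4,5): flips 1 -> legal
W mobility = 8

Answer: B=6 W=8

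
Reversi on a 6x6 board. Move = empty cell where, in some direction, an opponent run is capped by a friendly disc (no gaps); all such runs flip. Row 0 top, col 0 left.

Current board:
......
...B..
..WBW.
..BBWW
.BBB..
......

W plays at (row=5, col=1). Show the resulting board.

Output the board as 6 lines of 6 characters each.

Place W at (5,1); scan 8 dirs for brackets.
Dir NW: first cell '.' (not opp) -> no flip
Dir N: opp run (4,1), next='.' -> no flip
Dir NE: opp run (4,2) (3,3) capped by W -> flip
Dir W: first cell '.' (not opp) -> no flip
Dir E: first cell '.' (not opp) -> no flip
Dir SW: edge -> no flip
Dir S: edge -> no flip
Dir SE: edge -> no flip
All flips: (3,3) (4,2)

Answer: ......
...B..
..WBW.
..BWWW
.BWB..
.W....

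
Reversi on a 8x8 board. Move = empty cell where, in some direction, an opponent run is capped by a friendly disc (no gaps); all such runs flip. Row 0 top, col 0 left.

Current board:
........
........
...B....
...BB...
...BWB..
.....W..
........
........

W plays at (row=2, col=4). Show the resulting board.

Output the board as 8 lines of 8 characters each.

Place W at (2,4); scan 8 dirs for brackets.
Dir NW: first cell '.' (not opp) -> no flip
Dir N: first cell '.' (not opp) -> no flip
Dir NE: first cell '.' (not opp) -> no flip
Dir W: opp run (2,3), next='.' -> no flip
Dir E: first cell '.' (not opp) -> no flip
Dir SW: opp run (3,3), next='.' -> no flip
Dir S: opp run (3,4) capped by W -> flip
Dir SE: first cell '.' (not opp) -> no flip
All flips: (3,4)

Answer: ........
........
...BW...
...BW...
...BWB..
.....W..
........
........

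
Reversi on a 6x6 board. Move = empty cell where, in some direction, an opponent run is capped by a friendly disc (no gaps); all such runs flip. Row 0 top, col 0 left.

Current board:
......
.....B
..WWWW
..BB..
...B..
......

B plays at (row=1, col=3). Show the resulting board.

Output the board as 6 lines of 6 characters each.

Place B at (1,3); scan 8 dirs for brackets.
Dir NW: first cell '.' (not opp) -> no flip
Dir N: first cell '.' (not opp) -> no flip
Dir NE: first cell '.' (not opp) -> no flip
Dir W: first cell '.' (not opp) -> no flip
Dir E: first cell '.' (not opp) -> no flip
Dir SW: opp run (2,2), next='.' -> no flip
Dir S: opp run (2,3) capped by B -> flip
Dir SE: opp run (2,4), next='.' -> no flip
All flips: (2,3)

Answer: ......
...B.B
..WBWW
..BB..
...B..
......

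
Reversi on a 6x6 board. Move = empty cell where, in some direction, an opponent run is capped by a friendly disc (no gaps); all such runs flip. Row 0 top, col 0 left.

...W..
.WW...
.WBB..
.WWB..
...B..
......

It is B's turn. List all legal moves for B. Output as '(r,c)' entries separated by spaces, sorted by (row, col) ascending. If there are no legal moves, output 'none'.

(0,0): flips 1 -> legal
(0,1): flips 1 -> legal
(0,2): flips 1 -> legal
(0,4): no bracket -> illegal
(1,0): flips 2 -> legal
(1,3): no bracket -> illegal
(1,4): no bracket -> illegal
(2,0): flips 1 -> legal
(3,0): flips 2 -> legal
(4,0): flips 1 -> legal
(4,1): flips 1 -> legal
(4,2): flips 1 -> legal

Answer: (0,0) (0,1) (0,2) (1,0) (2,0) (3,0) (4,0) (4,1) (4,2)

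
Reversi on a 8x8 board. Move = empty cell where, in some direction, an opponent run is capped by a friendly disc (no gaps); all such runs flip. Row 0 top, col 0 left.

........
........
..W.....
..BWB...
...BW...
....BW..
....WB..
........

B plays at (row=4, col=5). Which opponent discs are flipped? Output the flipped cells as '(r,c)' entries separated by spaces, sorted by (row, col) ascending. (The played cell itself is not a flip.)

Answer: (4,4) (5,5)

Derivation:
Dir NW: first cell 'B' (not opp) -> no flip
Dir N: first cell '.' (not opp) -> no flip
Dir NE: first cell '.' (not opp) -> no flip
Dir W: opp run (4,4) capped by B -> flip
Dir E: first cell '.' (not opp) -> no flip
Dir SW: first cell 'B' (not opp) -> no flip
Dir S: opp run (5,5) capped by B -> flip
Dir SE: first cell '.' (not opp) -> no flip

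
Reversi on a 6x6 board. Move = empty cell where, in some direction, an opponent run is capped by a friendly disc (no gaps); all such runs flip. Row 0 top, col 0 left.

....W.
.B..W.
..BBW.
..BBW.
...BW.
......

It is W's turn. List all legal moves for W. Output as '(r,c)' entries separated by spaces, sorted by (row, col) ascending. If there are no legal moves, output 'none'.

Answer: (0,0) (1,2) (2,1) (3,1) (4,1) (4,2) (5,2)

Derivation:
(0,0): flips 3 -> legal
(0,1): no bracket -> illegal
(0,2): no bracket -> illegal
(1,0): no bracket -> illegal
(1,2): flips 1 -> legal
(1,3): no bracket -> illegal
(2,0): no bracket -> illegal
(2,1): flips 2 -> legal
(3,1): flips 2 -> legal
(4,1): flips 2 -> legal
(4,2): flips 2 -> legal
(5,2): flips 1 -> legal
(5,3): no bracket -> illegal
(5,4): no bracket -> illegal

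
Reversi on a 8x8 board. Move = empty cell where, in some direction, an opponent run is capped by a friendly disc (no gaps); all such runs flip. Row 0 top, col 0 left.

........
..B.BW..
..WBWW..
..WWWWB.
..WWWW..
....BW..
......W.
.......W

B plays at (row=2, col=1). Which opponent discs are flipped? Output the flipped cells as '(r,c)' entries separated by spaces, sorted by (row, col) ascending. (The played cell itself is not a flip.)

Dir NW: first cell '.' (not opp) -> no flip
Dir N: first cell '.' (not opp) -> no flip
Dir NE: first cell 'B' (not opp) -> no flip
Dir W: first cell '.' (not opp) -> no flip
Dir E: opp run (2,2) capped by B -> flip
Dir SW: first cell '.' (not opp) -> no flip
Dir S: first cell '.' (not opp) -> no flip
Dir SE: opp run (3,2) (4,3) capped by B -> flip

Answer: (2,2) (3,2) (4,3)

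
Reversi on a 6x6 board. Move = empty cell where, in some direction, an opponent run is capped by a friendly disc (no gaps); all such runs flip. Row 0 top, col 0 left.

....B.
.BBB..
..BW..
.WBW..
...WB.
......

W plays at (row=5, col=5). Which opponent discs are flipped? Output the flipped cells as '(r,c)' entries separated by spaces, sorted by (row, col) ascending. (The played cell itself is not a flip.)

Dir NW: opp run (4,4) capped by W -> flip
Dir N: first cell '.' (not opp) -> no flip
Dir NE: edge -> no flip
Dir W: first cell '.' (not opp) -> no flip
Dir E: edge -> no flip
Dir SW: edge -> no flip
Dir S: edge -> no flip
Dir SE: edge -> no flip

Answer: (4,4)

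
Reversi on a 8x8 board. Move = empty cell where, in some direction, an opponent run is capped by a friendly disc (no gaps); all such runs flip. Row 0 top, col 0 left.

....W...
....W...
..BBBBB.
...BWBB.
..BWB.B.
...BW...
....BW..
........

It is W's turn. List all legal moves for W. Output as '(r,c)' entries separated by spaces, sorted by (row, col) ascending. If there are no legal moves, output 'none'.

Answer: (1,2) (1,3) (1,6) (3,2) (3,7) (4,1) (4,5) (4,7) (5,2) (6,3) (7,4)

Derivation:
(1,1): no bracket -> illegal
(1,2): flips 1 -> legal
(1,3): flips 2 -> legal
(1,5): no bracket -> illegal
(1,6): flips 1 -> legal
(1,7): no bracket -> illegal
(2,1): no bracket -> illegal
(2,7): no bracket -> illegal
(3,1): no bracket -> illegal
(3,2): flips 2 -> legal
(3,7): flips 2 -> legal
(4,1): flips 1 -> legal
(4,5): flips 1 -> legal
(4,7): flips 2 -> legal
(5,1): no bracket -> illegal
(5,2): flips 1 -> legal
(5,5): no bracket -> illegal
(5,6): no bracket -> illegal
(5,7): no bracket -> illegal
(6,2): no bracket -> illegal
(6,3): flips 2 -> legal
(7,3): no bracket -> illegal
(7,4): flips 1 -> legal
(7,5): no bracket -> illegal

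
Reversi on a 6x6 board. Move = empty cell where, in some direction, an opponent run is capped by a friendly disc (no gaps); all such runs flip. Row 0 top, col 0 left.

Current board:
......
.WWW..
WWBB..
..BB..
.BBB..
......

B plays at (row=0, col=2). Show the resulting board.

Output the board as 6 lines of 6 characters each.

Answer: ..B...
.WBW..
WWBB..
..BB..
.BBB..
......

Derivation:
Place B at (0,2); scan 8 dirs for brackets.
Dir NW: edge -> no flip
Dir N: edge -> no flip
Dir NE: edge -> no flip
Dir W: first cell '.' (not opp) -> no flip
Dir E: first cell '.' (not opp) -> no flip
Dir SW: opp run (1,1) (2,0), next=edge -> no flip
Dir S: opp run (1,2) capped by B -> flip
Dir SE: opp run (1,3), next='.' -> no flip
All flips: (1,2)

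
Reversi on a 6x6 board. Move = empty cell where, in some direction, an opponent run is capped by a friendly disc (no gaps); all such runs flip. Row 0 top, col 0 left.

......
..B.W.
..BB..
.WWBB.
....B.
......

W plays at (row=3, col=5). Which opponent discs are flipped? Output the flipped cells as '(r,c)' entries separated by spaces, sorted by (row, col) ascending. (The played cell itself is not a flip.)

Dir NW: first cell '.' (not opp) -> no flip
Dir N: first cell '.' (not opp) -> no flip
Dir NE: edge -> no flip
Dir W: opp run (3,4) (3,3) capped by W -> flip
Dir E: edge -> no flip
Dir SW: opp run (4,4), next='.' -> no flip
Dir S: first cell '.' (not opp) -> no flip
Dir SE: edge -> no flip

Answer: (3,3) (3,4)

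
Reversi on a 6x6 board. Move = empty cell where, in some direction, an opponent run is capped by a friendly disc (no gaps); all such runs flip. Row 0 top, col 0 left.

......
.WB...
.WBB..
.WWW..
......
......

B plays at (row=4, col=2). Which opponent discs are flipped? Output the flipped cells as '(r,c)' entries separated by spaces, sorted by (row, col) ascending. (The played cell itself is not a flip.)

Answer: (3,2)

Derivation:
Dir NW: opp run (3,1), next='.' -> no flip
Dir N: opp run (3,2) capped by B -> flip
Dir NE: opp run (3,3), next='.' -> no flip
Dir W: first cell '.' (not opp) -> no flip
Dir E: first cell '.' (not opp) -> no flip
Dir SW: first cell '.' (not opp) -> no flip
Dir S: first cell '.' (not opp) -> no flip
Dir SE: first cell '.' (not opp) -> no flip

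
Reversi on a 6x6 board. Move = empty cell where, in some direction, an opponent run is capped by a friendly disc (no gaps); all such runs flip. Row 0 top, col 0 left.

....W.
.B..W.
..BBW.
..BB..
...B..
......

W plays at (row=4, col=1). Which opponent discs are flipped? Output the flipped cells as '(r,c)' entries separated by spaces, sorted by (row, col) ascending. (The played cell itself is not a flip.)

Answer: (2,3) (3,2)

Derivation:
Dir NW: first cell '.' (not opp) -> no flip
Dir N: first cell '.' (not opp) -> no flip
Dir NE: opp run (3,2) (2,3) capped by W -> flip
Dir W: first cell '.' (not opp) -> no flip
Dir E: first cell '.' (not opp) -> no flip
Dir SW: first cell '.' (not opp) -> no flip
Dir S: first cell '.' (not opp) -> no flip
Dir SE: first cell '.' (not opp) -> no flip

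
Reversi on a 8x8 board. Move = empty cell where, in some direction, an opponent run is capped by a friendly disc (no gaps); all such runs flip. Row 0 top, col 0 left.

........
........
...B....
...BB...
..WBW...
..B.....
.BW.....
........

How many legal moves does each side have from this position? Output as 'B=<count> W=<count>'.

Answer: B=8 W=3

Derivation:
-- B to move --
(3,1): no bracket -> illegal
(3,2): flips 1 -> legal
(3,5): no bracket -> illegal
(4,1): flips 1 -> legal
(4,5): flips 1 -> legal
(5,1): flips 1 -> legal
(5,3): no bracket -> illegal
(5,4): flips 1 -> legal
(5,5): flips 1 -> legal
(6,3): flips 1 -> legal
(7,1): no bracket -> illegal
(7,2): flips 1 -> legal
(7,3): no bracket -> illegal
B mobility = 8
-- W to move --
(1,2): no bracket -> illegal
(1,3): no bracket -> illegal
(1,4): no bracket -> illegal
(2,2): flips 1 -> legal
(2,4): flips 2 -> legal
(2,5): no bracket -> illegal
(3,2): no bracket -> illegal
(3,5): no bracket -> illegal
(4,1): no bracket -> illegal
(4,5): no bracket -> illegal
(5,0): no bracket -> illegal
(5,1): no bracket -> illegal
(5,3): no bracket -> illegal
(5,4): no bracket -> illegal
(6,0): flips 1 -> legal
(6,3): no bracket -> illegal
(7,0): no bracket -> illegal
(7,1): no bracket -> illegal
(7,2): no bracket -> illegal
W mobility = 3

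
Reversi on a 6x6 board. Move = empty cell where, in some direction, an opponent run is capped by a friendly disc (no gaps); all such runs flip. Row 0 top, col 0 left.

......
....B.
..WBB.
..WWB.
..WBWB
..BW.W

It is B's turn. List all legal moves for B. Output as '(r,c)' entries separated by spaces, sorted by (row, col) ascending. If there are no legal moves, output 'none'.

Answer: (1,2) (2,1) (3,1) (4,1) (5,1) (5,4)

Derivation:
(1,1): no bracket -> illegal
(1,2): flips 3 -> legal
(1,3): no bracket -> illegal
(2,1): flips 2 -> legal
(3,1): flips 2 -> legal
(3,5): no bracket -> illegal
(4,1): flips 2 -> legal
(5,1): flips 2 -> legal
(5,4): flips 2 -> legal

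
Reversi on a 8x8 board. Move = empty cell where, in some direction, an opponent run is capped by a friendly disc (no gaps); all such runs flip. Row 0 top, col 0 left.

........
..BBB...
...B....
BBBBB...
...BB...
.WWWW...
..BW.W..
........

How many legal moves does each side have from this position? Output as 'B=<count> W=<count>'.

-- B to move --
(4,0): flips 1 -> legal
(4,1): no bracket -> illegal
(4,2): flips 1 -> legal
(4,5): no bracket -> illegal
(5,0): no bracket -> illegal
(5,5): no bracket -> illegal
(5,6): no bracket -> illegal
(6,0): no bracket -> illegal
(6,1): flips 1 -> legal
(6,4): flips 2 -> legal
(6,6): no bracket -> illegal
(7,2): no bracket -> illegal
(7,3): flips 2 -> legal
(7,4): no bracket -> illegal
(7,5): no bracket -> illegal
(7,6): flips 2 -> legal
B mobility = 6
-- W to move --
(0,1): no bracket -> illegal
(0,2): no bracket -> illegal
(0,3): flips 4 -> legal
(0,4): no bracket -> illegal
(0,5): no bracket -> illegal
(1,1): no bracket -> illegal
(1,5): no bracket -> illegal
(2,0): no bracket -> illegal
(2,1): flips 2 -> legal
(2,2): no bracket -> illegal
(2,4): flips 2 -> legal
(2,5): flips 2 -> legal
(3,5): flips 1 -> legal
(4,0): no bracket -> illegal
(4,1): no bracket -> illegal
(4,2): no bracket -> illegal
(4,5): no bracket -> illegal
(5,5): no bracket -> illegal
(6,1): flips 1 -> legal
(7,1): flips 1 -> legal
(7,2): flips 1 -> legal
(7,3): flips 1 -> legal
W mobility = 9

Answer: B=6 W=9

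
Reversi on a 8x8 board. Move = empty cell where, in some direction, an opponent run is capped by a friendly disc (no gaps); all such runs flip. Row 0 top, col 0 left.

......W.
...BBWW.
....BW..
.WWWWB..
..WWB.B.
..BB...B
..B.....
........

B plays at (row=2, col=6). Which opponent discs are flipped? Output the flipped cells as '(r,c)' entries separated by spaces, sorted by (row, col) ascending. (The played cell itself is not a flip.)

Dir NW: opp run (1,5), next='.' -> no flip
Dir N: opp run (1,6) (0,6), next=edge -> no flip
Dir NE: first cell '.' (not opp) -> no flip
Dir W: opp run (2,5) capped by B -> flip
Dir E: first cell '.' (not opp) -> no flip
Dir SW: first cell 'B' (not opp) -> no flip
Dir S: first cell '.' (not opp) -> no flip
Dir SE: first cell '.' (not opp) -> no flip

Answer: (2,5)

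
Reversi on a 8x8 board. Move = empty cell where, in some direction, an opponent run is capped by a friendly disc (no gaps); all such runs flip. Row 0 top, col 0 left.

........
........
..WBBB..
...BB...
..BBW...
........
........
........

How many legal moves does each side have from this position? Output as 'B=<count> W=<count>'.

-- B to move --
(1,1): flips 1 -> legal
(1,2): no bracket -> illegal
(1,3): no bracket -> illegal
(2,1): flips 1 -> legal
(3,1): no bracket -> illegal
(3,2): no bracket -> illegal
(3,5): no bracket -> illegal
(4,5): flips 1 -> legal
(5,3): no bracket -> illegal
(5,4): flips 1 -> legal
(5,5): flips 1 -> legal
B mobility = 5
-- W to move --
(1,2): no bracket -> illegal
(1,3): no bracket -> illegal
(1,4): flips 2 -> legal
(1,5): no bracket -> illegal
(1,6): no bracket -> illegal
(2,6): flips 3 -> legal
(3,1): no bracket -> illegal
(3,2): no bracket -> illegal
(3,5): no bracket -> illegal
(3,6): no bracket -> illegal
(4,1): flips 2 -> legal
(4,5): no bracket -> illegal
(5,1): no bracket -> illegal
(5,2): no bracket -> illegal
(5,3): no bracket -> illegal
(5,4): no bracket -> illegal
W mobility = 3

Answer: B=5 W=3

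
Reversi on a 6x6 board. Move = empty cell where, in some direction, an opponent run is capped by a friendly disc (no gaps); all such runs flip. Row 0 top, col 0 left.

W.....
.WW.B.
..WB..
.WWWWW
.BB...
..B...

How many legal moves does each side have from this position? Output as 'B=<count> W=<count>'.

Answer: B=7 W=6

Derivation:
-- B to move --
(0,1): flips 1 -> legal
(0,2): flips 3 -> legal
(0,3): no bracket -> illegal
(1,0): no bracket -> illegal
(1,3): no bracket -> illegal
(2,0): flips 1 -> legal
(2,1): flips 2 -> legal
(2,4): flips 1 -> legal
(2,5): no bracket -> illegal
(3,0): no bracket -> illegal
(4,0): no bracket -> illegal
(4,3): flips 1 -> legal
(4,4): no bracket -> illegal
(4,5): flips 1 -> legal
B mobility = 7
-- W to move --
(0,3): no bracket -> illegal
(0,4): no bracket -> illegal
(0,5): flips 2 -> legal
(1,3): flips 1 -> legal
(1,5): no bracket -> illegal
(2,4): flips 1 -> legal
(2,5): no bracket -> illegal
(3,0): no bracket -> illegal
(4,0): no bracket -> illegal
(4,3): no bracket -> illegal
(5,0): flips 1 -> legal
(5,1): flips 2 -> legal
(5,3): flips 1 -> legal
W mobility = 6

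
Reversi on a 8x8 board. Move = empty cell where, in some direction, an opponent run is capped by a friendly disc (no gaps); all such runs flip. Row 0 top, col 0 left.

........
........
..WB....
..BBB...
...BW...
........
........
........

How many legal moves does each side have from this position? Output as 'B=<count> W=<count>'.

Answer: B=6 W=2

Derivation:
-- B to move --
(1,1): flips 1 -> legal
(1,2): flips 1 -> legal
(1,3): no bracket -> illegal
(2,1): flips 1 -> legal
(3,1): no bracket -> illegal
(3,5): no bracket -> illegal
(4,5): flips 1 -> legal
(5,3): no bracket -> illegal
(5,4): flips 1 -> legal
(5,5): flips 1 -> legal
B mobility = 6
-- W to move --
(1,2): no bracket -> illegal
(1,3): no bracket -> illegal
(1,4): no bracket -> illegal
(2,1): no bracket -> illegal
(2,4): flips 2 -> legal
(2,5): no bracket -> illegal
(3,1): no bracket -> illegal
(3,5): no bracket -> illegal
(4,1): no bracket -> illegal
(4,2): flips 2 -> legal
(4,5): no bracket -> illegal
(5,2): no bracket -> illegal
(5,3): no bracket -> illegal
(5,4): no bracket -> illegal
W mobility = 2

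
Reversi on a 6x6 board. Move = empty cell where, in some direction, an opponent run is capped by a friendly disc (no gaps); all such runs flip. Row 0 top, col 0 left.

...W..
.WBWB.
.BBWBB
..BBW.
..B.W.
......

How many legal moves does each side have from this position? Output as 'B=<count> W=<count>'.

Answer: B=10 W=10

Derivation:
-- B to move --
(0,0): flips 1 -> legal
(0,1): flips 1 -> legal
(0,2): flips 1 -> legal
(0,4): flips 1 -> legal
(1,0): flips 1 -> legal
(2,0): no bracket -> illegal
(3,5): flips 1 -> legal
(4,3): flips 1 -> legal
(4,5): flips 2 -> legal
(5,3): no bracket -> illegal
(5,4): flips 2 -> legal
(5,5): flips 1 -> legal
B mobility = 10
-- W to move --
(0,1): flips 1 -> legal
(0,2): no bracket -> illegal
(0,4): flips 2 -> legal
(0,5): flips 1 -> legal
(1,0): no bracket -> illegal
(1,5): flips 1 -> legal
(2,0): flips 2 -> legal
(3,0): flips 2 -> legal
(3,1): flips 4 -> legal
(3,5): flips 1 -> legal
(4,1): flips 1 -> legal
(4,3): flips 1 -> legal
(5,1): no bracket -> illegal
(5,2): no bracket -> illegal
(5,3): no bracket -> illegal
W mobility = 10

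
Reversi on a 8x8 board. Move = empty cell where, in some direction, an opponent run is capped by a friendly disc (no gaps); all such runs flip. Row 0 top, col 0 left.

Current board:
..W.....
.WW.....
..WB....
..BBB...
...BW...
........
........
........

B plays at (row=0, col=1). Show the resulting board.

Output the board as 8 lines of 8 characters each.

Answer: .BW.....
.WB.....
..WB....
..BBB...
...BW...
........
........
........

Derivation:
Place B at (0,1); scan 8 dirs for brackets.
Dir NW: edge -> no flip
Dir N: edge -> no flip
Dir NE: edge -> no flip
Dir W: first cell '.' (not opp) -> no flip
Dir E: opp run (0,2), next='.' -> no flip
Dir SW: first cell '.' (not opp) -> no flip
Dir S: opp run (1,1), next='.' -> no flip
Dir SE: opp run (1,2) capped by B -> flip
All flips: (1,2)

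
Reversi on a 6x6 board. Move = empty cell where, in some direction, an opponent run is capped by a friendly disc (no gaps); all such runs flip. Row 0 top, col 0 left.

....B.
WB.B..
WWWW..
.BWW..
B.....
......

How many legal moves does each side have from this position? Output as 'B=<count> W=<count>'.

Answer: B=3 W=8

Derivation:
-- B to move --
(0,0): no bracket -> illegal
(0,1): no bracket -> illegal
(1,2): no bracket -> illegal
(1,4): no bracket -> illegal
(2,4): no bracket -> illegal
(3,0): no bracket -> illegal
(3,4): flips 2 -> legal
(4,1): no bracket -> illegal
(4,2): no bracket -> illegal
(4,3): flips 2 -> legal
(4,4): flips 2 -> legal
B mobility = 3
-- W to move --
(0,0): flips 1 -> legal
(0,1): flips 1 -> legal
(0,2): flips 1 -> legal
(0,3): flips 1 -> legal
(0,5): no bracket -> illegal
(1,2): flips 1 -> legal
(1,4): no bracket -> illegal
(1,5): no bracket -> illegal
(2,4): no bracket -> illegal
(3,0): flips 1 -> legal
(4,1): flips 1 -> legal
(4,2): flips 1 -> legal
(5,0): no bracket -> illegal
(5,1): no bracket -> illegal
W mobility = 8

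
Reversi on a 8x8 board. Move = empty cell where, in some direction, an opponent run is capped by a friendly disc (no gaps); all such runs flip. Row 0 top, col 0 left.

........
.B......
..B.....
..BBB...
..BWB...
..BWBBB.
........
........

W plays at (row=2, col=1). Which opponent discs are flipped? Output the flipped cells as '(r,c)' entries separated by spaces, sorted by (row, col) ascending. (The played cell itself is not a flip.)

Dir NW: first cell '.' (not opp) -> no flip
Dir N: opp run (1,1), next='.' -> no flip
Dir NE: first cell '.' (not opp) -> no flip
Dir W: first cell '.' (not opp) -> no flip
Dir E: opp run (2,2), next='.' -> no flip
Dir SW: first cell '.' (not opp) -> no flip
Dir S: first cell '.' (not opp) -> no flip
Dir SE: opp run (3,2) capped by W -> flip

Answer: (3,2)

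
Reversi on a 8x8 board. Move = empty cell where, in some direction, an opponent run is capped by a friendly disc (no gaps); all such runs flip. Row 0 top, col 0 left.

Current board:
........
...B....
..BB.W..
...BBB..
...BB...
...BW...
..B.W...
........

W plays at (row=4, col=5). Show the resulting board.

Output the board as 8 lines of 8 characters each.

Place W at (4,5); scan 8 dirs for brackets.
Dir NW: opp run (3,4) (2,3), next='.' -> no flip
Dir N: opp run (3,5) capped by W -> flip
Dir NE: first cell '.' (not opp) -> no flip
Dir W: opp run (4,4) (4,3), next='.' -> no flip
Dir E: first cell '.' (not opp) -> no flip
Dir SW: first cell 'W' (not opp) -> no flip
Dir S: first cell '.' (not opp) -> no flip
Dir SE: first cell '.' (not opp) -> no flip
All flips: (3,5)

Answer: ........
...B....
..BB.W..
...BBW..
...BBW..
...BW...
..B.W...
........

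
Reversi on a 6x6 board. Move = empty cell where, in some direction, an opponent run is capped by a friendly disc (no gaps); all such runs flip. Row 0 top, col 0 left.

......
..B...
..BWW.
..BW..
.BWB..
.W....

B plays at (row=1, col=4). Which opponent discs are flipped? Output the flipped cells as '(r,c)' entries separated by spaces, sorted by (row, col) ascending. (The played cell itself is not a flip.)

Dir NW: first cell '.' (not opp) -> no flip
Dir N: first cell '.' (not opp) -> no flip
Dir NE: first cell '.' (not opp) -> no flip
Dir W: first cell '.' (not opp) -> no flip
Dir E: first cell '.' (not opp) -> no flip
Dir SW: opp run (2,3) capped by B -> flip
Dir S: opp run (2,4), next='.' -> no flip
Dir SE: first cell '.' (not opp) -> no flip

Answer: (2,3)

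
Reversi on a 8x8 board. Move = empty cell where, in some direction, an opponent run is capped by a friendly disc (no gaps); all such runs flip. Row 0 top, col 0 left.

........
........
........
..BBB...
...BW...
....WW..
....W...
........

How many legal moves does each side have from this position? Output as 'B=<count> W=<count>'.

-- B to move --
(3,5): no bracket -> illegal
(4,5): flips 1 -> legal
(4,6): no bracket -> illegal
(5,3): no bracket -> illegal
(5,6): no bracket -> illegal
(6,3): no bracket -> illegal
(6,5): flips 1 -> legal
(6,6): flips 2 -> legal
(7,3): no bracket -> illegal
(7,4): flips 3 -> legal
(7,5): no bracket -> illegal
B mobility = 4
-- W to move --
(2,1): flips 2 -> legal
(2,2): flips 1 -> legal
(2,3): no bracket -> illegal
(2,4): flips 1 -> legal
(2,5): no bracket -> illegal
(3,1): no bracket -> illegal
(3,5): no bracket -> illegal
(4,1): no bracket -> illegal
(4,2): flips 1 -> legal
(4,5): no bracket -> illegal
(5,2): no bracket -> illegal
(5,3): no bracket -> illegal
W mobility = 4

Answer: B=4 W=4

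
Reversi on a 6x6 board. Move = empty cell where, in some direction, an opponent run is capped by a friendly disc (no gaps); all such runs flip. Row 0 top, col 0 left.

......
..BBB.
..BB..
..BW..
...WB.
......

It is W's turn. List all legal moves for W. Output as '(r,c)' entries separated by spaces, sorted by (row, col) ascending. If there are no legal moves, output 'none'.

(0,1): no bracket -> illegal
(0,2): no bracket -> illegal
(0,3): flips 2 -> legal
(0,4): no bracket -> illegal
(0,5): no bracket -> illegal
(1,1): flips 1 -> legal
(1,5): no bracket -> illegal
(2,1): flips 1 -> legal
(2,4): no bracket -> illegal
(2,5): no bracket -> illegal
(3,1): flips 1 -> legal
(3,4): no bracket -> illegal
(3,5): no bracket -> illegal
(4,1): no bracket -> illegal
(4,2): no bracket -> illegal
(4,5): flips 1 -> legal
(5,3): no bracket -> illegal
(5,4): no bracket -> illegal
(5,5): flips 1 -> legal

Answer: (0,3) (1,1) (2,1) (3,1) (4,5) (5,5)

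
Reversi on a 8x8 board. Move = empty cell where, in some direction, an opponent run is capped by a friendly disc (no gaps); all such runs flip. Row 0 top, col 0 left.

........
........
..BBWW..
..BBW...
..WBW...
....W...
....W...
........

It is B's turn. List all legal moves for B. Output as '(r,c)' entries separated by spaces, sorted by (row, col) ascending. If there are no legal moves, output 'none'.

(1,3): no bracket -> illegal
(1,4): no bracket -> illegal
(1,5): flips 1 -> legal
(1,6): flips 2 -> legal
(2,6): flips 2 -> legal
(3,1): no bracket -> illegal
(3,5): flips 1 -> legal
(3,6): no bracket -> illegal
(4,1): flips 1 -> legal
(4,5): flips 2 -> legal
(5,1): flips 1 -> legal
(5,2): flips 1 -> legal
(5,3): no bracket -> illegal
(5,5): flips 1 -> legal
(6,3): no bracket -> illegal
(6,5): flips 1 -> legal
(7,3): no bracket -> illegal
(7,4): no bracket -> illegal
(7,5): no bracket -> illegal

Answer: (1,5) (1,6) (2,6) (3,5) (4,1) (4,5) (5,1) (5,2) (5,5) (6,5)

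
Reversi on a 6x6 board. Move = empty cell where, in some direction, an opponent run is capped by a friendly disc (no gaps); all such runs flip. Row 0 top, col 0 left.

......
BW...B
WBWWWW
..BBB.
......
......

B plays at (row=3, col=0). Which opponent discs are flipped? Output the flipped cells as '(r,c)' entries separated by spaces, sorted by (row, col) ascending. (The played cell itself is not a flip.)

Dir NW: edge -> no flip
Dir N: opp run (2,0) capped by B -> flip
Dir NE: first cell 'B' (not opp) -> no flip
Dir W: edge -> no flip
Dir E: first cell '.' (not opp) -> no flip
Dir SW: edge -> no flip
Dir S: first cell '.' (not opp) -> no flip
Dir SE: first cell '.' (not opp) -> no flip

Answer: (2,0)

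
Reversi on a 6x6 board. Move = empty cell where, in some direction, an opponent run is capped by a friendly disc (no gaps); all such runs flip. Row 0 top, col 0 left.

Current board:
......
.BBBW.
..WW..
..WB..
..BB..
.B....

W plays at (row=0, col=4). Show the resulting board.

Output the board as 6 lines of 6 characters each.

Place W at (0,4); scan 8 dirs for brackets.
Dir NW: edge -> no flip
Dir N: edge -> no flip
Dir NE: edge -> no flip
Dir W: first cell '.' (not opp) -> no flip
Dir E: first cell '.' (not opp) -> no flip
Dir SW: opp run (1,3) capped by W -> flip
Dir S: first cell 'W' (not opp) -> no flip
Dir SE: first cell '.' (not opp) -> no flip
All flips: (1,3)

Answer: ....W.
.BBWW.
..WW..
..WB..
..BB..
.B....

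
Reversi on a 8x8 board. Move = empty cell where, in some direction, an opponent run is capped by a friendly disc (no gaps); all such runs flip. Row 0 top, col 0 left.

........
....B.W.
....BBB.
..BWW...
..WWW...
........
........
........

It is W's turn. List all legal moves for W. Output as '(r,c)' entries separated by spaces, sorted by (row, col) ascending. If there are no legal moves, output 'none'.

Answer: (0,4) (1,5) (2,1) (2,2) (3,1) (3,6)

Derivation:
(0,3): no bracket -> illegal
(0,4): flips 2 -> legal
(0,5): no bracket -> illegal
(1,3): no bracket -> illegal
(1,5): flips 1 -> legal
(1,7): no bracket -> illegal
(2,1): flips 1 -> legal
(2,2): flips 1 -> legal
(2,3): no bracket -> illegal
(2,7): no bracket -> illegal
(3,1): flips 1 -> legal
(3,5): no bracket -> illegal
(3,6): flips 1 -> legal
(3,7): no bracket -> illegal
(4,1): no bracket -> illegal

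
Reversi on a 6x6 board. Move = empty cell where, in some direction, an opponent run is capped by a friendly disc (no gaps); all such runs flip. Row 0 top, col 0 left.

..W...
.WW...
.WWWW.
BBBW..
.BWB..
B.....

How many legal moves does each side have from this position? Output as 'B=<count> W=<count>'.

-- B to move --
(0,0): no bracket -> illegal
(0,1): flips 2 -> legal
(0,3): flips 2 -> legal
(1,0): flips 1 -> legal
(1,3): flips 3 -> legal
(1,4): flips 1 -> legal
(1,5): no bracket -> illegal
(2,0): no bracket -> illegal
(2,5): no bracket -> illegal
(3,4): flips 1 -> legal
(3,5): no bracket -> illegal
(4,4): no bracket -> illegal
(5,1): no bracket -> illegal
(5,2): flips 1 -> legal
(5,3): flips 1 -> legal
B mobility = 8
-- W to move --
(2,0): flips 1 -> legal
(3,4): no bracket -> illegal
(4,0): flips 2 -> legal
(4,4): flips 1 -> legal
(5,1): flips 2 -> legal
(5,2): no bracket -> illegal
(5,3): flips 1 -> legal
(5,4): flips 2 -> legal
W mobility = 6

Answer: B=8 W=6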